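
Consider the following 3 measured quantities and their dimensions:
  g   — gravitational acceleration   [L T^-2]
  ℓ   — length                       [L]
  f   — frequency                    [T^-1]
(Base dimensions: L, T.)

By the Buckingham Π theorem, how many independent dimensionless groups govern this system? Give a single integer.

1

Exponent matrix [L,T] × [g,ℓ,f]:
  L: [ 1  1  0]
  T: [-2  0 -1]
Row reduction gives pivot columns g,ℓ; rank = 2
n=3, r=2 ⇒ 1 dimensionless group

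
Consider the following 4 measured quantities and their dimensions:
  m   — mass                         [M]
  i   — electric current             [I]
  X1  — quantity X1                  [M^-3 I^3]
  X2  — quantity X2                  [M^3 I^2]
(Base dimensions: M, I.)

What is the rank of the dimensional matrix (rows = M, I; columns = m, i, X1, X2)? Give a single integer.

2

Write exponents as rows M,I / cols m,i,X1,X2:
  M: [ 1  0 -3  3]
  I: [ 0  1  3  2]
Row reduction gives pivot columns m,i; rank = 2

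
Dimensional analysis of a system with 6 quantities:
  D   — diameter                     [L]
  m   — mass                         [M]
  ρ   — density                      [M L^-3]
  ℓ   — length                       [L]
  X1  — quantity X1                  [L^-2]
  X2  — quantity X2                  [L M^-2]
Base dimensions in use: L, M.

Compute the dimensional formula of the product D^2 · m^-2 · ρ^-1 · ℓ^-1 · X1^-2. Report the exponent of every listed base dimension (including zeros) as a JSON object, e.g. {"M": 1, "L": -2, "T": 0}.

Dimensional matrix (L×M by D×m×ρ×ℓ×X1×X2):
  L: [ 1  0 -3  1 -2  1]
  M: [ 0  1  1  0  0 -2]
  [L]: (2)·1+(-2)·0+(-1)·-3+(-1)·1+(-2)·-2 = 8
  [M]: (2)·0+(-2)·1+(-1)·1+(-1)·0+(-2)·0 = -3
⇒ L^8 M^-3

{"L": 8, "M": -3}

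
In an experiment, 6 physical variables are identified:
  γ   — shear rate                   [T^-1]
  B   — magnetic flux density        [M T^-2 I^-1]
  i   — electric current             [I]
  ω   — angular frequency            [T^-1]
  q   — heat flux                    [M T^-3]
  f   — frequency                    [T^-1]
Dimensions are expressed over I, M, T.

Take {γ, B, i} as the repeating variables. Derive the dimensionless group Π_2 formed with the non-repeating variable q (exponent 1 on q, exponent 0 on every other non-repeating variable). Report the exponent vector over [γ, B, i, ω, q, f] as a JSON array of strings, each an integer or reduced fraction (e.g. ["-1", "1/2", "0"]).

["-1", "-1", "-1", "0", "1", "0"]

Dimensional matrix (I×M×T by γ×B×i×ω×q×f):
  I: [ 0 -1  1  0  0  0]
  M: [ 0  1  0  0  1  0]
  T: [-1 -2  0 -1 -3 -1]
Row reduction gives pivot columns γ,B,i; rank = 3
Repeat: γ,B,i; free: ω,q,f
RREF:
  r0: [   1    0    0    1    1    1]
  r1: [   0    1    0    0    1    0]
  r2: [   0    0    1    0    1    0]
Fix exponent of q at 1, ω at 0, f at 0; solve each RREF row for its pivot's exponent:
  r0: exp(γ) + (1)·1 = 0 ⇒ exp(γ) = -1
  r1: exp(B) + (1)·1 = 0 ⇒ exp(B) = -1
  r2: exp(i) + (1)·1 = 0 ⇒ exp(i) = -1
Π_2 = γ^-1 · B^-1 · i^-1 · q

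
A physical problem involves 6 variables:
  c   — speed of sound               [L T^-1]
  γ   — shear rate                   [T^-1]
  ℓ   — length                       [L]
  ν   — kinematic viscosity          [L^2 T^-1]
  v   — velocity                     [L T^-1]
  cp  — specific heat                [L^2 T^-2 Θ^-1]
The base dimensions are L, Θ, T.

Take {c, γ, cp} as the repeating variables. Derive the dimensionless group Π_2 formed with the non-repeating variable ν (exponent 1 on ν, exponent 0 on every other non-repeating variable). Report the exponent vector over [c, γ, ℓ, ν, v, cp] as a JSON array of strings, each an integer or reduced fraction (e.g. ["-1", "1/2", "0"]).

Dimensional matrix (L×Θ×T by c×γ×ℓ×ν×v×cp):
  L: [ 1  0  1  2  1  2]
  Θ: [ 0  0  0  0  0 -1]
  T: [-1 -1  0 -1 -1 -2]
Echelon form has 3 nonzero rows (pivots: c,γ,cp)
Pivot set = {c,γ,cp}, free = {ℓ,ν,v}
RREF:
  r0: [   1    0    1    2    1    0]
  r1: [   0    1   -1   -1    0    0]
  r2: [   0    0    0    0    0    1]
Fix exponent of ν at 1, ℓ at 0, v at 0; solve each RREF row for its pivot's exponent:
  r0: exp(c) + (2)·1 = 0 ⇒ exp(c) = -2
  r1: exp(γ) + (-1)·1 = 0 ⇒ exp(γ) = 1
  r2: exp(cp) + (0)·1 = 0 ⇒ exp(cp) = 0
Π_2 = c^-2 · γ · ν

["-2", "1", "0", "1", "0", "0"]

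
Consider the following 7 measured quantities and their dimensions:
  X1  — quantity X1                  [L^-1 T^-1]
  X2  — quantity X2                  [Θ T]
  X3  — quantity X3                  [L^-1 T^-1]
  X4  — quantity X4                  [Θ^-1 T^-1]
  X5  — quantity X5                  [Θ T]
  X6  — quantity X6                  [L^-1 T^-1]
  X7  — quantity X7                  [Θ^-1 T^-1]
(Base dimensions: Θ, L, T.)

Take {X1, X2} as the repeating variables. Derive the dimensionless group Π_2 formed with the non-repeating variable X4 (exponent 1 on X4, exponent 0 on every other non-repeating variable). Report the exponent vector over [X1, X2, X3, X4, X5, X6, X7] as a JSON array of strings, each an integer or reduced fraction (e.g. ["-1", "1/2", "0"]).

Dimensional matrix (Θ×L×T by X1×X2×X3×X4×X5×X6×X7):
  Θ: [ 0  1  0 -1  1  0 -1]
  L: [-1  0 -1  0  0 -1  0]
  T: [-1  1 -1 -1  1 -1 -1]
RREF → pivots at {X1,X2} ⇒ r = 2
Pivot set = {X1,X2}, free = {X3,X4,X5,X6,X7}
RREF:
  r0: [   1    0    1    0    0    1    0]
  r1: [   0    1    0   -1    1    0   -1]
  r2: [   0    0    0    0    0    0    0]
Fix exponent of X4 at 1, X3 at 0, X5 at 0, X6 at 0, X7 at 0; solve each RREF row for its pivot's exponent:
  r0: exp(X1) + (0)·1 = 0 ⇒ exp(X1) = 0
  r1: exp(X2) + (-1)·1 = 0 ⇒ exp(X2) = 1
Π_2 = X2 · X4

["0", "1", "0", "1", "0", "0", "0"]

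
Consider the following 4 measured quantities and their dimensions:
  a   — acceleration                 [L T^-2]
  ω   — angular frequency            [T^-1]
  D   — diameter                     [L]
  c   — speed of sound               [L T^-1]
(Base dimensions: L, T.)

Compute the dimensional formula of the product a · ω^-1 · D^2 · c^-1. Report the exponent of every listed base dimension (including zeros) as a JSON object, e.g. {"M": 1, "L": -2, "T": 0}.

{"L": 2, "T": 0}

Dimensional matrix (L×T by a×ω×D×c):
  L: [ 1  0  1  1]
  T: [-2 -1  0 -1]
  [L]: (1)·1+(-1)·0+(2)·1+(-1)·1 = 2
  [T]: (1)·-2+(-1)·-1+(2)·0+(-1)·-1 = 0
⇒ L^2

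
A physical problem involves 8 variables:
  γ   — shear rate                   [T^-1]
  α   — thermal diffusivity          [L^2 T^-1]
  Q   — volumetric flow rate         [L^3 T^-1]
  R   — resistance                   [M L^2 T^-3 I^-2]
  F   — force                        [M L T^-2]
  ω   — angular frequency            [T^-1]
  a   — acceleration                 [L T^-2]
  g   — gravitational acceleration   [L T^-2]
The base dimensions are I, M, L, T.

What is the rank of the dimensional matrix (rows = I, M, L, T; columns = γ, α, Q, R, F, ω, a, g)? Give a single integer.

Write exponents as rows I,M,L,T / cols γ,α,Q,R,F,ω,a,g:
  I: [ 0  0  0 -2  0  0  0  0]
  M: [ 0  0  0  1  1  0  0  0]
  L: [ 0  2  3  2  1  0  1  1]
  T: [-1 -1 -1 -3 -2 -1 -2 -2]
RREF → pivots at {γ,α,R,F} ⇒ r = 4

4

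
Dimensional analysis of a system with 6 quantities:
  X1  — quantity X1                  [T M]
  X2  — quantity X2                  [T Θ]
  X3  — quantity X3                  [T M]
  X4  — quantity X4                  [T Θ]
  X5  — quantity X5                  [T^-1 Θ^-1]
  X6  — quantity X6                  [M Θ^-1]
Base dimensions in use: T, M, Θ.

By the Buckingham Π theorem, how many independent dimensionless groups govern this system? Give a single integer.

Exponent matrix [T,M,Θ] × [X1,X2,X3,X4,X5,X6]:
  T: [ 1  1  1  1 -1  0]
  M: [ 1  0  1  0  0  1]
  Θ: [ 0  1  0  1 -1 -1]
Row reduction gives pivot columns X1,X2; rank = 2
n=6, r=2 ⇒ 4 dimensionless groups

4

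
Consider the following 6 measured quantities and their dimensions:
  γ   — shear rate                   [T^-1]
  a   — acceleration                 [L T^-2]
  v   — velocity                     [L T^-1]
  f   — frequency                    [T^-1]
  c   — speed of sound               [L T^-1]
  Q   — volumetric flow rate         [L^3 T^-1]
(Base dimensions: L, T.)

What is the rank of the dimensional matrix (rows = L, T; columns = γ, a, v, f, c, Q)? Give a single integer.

2

Write exponents as rows L,T / cols γ,a,v,f,c,Q:
  L: [ 0  1  1  0  1  3]
  T: [-1 -2 -1 -1 -1 -1]
Row reduction gives pivot columns γ,a; rank = 2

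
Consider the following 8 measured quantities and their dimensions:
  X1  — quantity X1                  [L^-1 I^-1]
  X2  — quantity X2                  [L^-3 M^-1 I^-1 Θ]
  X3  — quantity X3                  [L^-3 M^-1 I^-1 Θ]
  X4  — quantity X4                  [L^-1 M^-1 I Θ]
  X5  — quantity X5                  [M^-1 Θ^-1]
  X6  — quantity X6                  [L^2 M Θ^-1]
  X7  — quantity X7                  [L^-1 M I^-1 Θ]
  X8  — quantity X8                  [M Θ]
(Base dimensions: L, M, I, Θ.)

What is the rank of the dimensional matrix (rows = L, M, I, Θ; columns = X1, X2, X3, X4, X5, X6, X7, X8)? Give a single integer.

Exponent matrix [L,M,I,Θ] × [X1,X2,X3,X4,X5,X6,X7,X8]:
  L: [-1 -3 -3 -1  0  2 -1  0]
  M: [ 0 -1 -1 -1 -1  1  1  1]
  I: [-1 -1 -1  1  0  0 -1  0]
  Θ: [ 0  1  1  1 -1 -1  1  1]
Echelon form has 3 nonzero rows (pivots: X1,X2,X5)

3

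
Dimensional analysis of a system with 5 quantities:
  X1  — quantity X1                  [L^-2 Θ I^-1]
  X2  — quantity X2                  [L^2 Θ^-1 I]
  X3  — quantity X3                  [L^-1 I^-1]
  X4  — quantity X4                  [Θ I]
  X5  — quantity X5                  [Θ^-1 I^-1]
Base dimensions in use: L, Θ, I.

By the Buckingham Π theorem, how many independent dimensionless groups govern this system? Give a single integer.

Exponent matrix [L,Θ,I] × [X1,X2,X3,X4,X5]:
  L: [-2  2 -1  0  0]
  Θ: [ 1 -1  0  1 -1]
  I: [-1  1 -1  1 -1]
RREF → pivots at {X1,X3} ⇒ r = 2
Π count = n − r = 5 − 2 = 3

3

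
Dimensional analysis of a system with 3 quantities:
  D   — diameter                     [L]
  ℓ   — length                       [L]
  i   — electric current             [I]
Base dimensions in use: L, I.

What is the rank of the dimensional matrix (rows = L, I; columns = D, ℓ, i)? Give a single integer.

Exponent matrix [L,I] × [D,ℓ,i]:
  L: [ 1  1  0]
  I: [ 0  0  1]
Row reduction gives pivot columns D,i; rank = 2

2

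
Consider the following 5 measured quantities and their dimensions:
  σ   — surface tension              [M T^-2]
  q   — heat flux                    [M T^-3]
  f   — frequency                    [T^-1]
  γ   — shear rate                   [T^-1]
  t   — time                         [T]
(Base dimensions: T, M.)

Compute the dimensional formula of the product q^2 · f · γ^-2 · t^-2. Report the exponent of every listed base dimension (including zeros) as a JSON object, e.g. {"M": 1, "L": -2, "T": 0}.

Dimensional matrix (T×M by σ×q×f×γ×t):
  T: [-2 -3 -1 -1  1]
  M: [ 1  1  0  0  0]
  [T]: (2)·-3+(1)·-1+(-2)·-1+(-2)·1 = -7
  [M]: (2)·1+(1)·0+(-2)·0+(-2)·0 = 2
⇒ T^-7 M^2

{"T": -7, "M": 2}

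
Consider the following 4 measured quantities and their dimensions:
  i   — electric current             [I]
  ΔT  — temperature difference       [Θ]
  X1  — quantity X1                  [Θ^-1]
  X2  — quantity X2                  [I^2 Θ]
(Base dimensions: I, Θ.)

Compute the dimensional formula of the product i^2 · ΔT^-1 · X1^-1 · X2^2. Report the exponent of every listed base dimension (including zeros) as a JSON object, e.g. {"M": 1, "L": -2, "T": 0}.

{"I": 6, "Θ": 2}

Dimensional matrix (I×Θ by i×ΔT×X1×X2):
  I: [ 1  0  0  2]
  Θ: [ 0  1 -1  1]
  [I]: (2)·1+(-1)·0+(-1)·0+(2)·2 = 6
  [Θ]: (2)·0+(-1)·1+(-1)·-1+(2)·1 = 2
⇒ I^6 Θ^2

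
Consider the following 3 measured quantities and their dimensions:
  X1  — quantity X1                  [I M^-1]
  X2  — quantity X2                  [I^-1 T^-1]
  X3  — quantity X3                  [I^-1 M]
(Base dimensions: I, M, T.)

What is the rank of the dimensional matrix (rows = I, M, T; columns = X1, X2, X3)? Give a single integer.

2

Write exponents as rows I,M,T / cols X1,X2,X3:
  I: [ 1 -1 -1]
  M: [-1  0  1]
  T: [ 0 -1  0]
RREF → pivots at {X1,X2} ⇒ r = 2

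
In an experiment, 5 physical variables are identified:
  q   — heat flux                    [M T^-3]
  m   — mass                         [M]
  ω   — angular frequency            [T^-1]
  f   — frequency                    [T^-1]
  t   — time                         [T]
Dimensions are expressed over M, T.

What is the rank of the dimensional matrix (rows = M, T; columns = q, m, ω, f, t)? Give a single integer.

Write exponents as rows M,T / cols q,m,ω,f,t:
  M: [ 1  1  0  0  0]
  T: [-3  0 -1 -1  1]
Row reduction gives pivot columns q,m; rank = 2

2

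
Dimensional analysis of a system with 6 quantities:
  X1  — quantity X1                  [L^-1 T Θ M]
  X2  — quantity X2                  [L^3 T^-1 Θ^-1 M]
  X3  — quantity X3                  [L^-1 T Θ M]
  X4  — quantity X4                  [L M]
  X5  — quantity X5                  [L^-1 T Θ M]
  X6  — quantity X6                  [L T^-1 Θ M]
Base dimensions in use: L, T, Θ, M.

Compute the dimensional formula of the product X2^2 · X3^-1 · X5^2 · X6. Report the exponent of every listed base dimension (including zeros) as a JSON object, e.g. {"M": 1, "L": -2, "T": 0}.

{"L": 6, "T": -2, "Θ": 0, "M": 4}

Write exponents as rows L,T,Θ,M / cols X1,X2,X3,X4,X5,X6:
  L: [-1  3 -1  1 -1  1]
  T: [ 1 -1  1  0  1 -1]
  Θ: [ 1 -1  1  0  1  1]
  M: [ 1  1  1  1  1  1]
  [L]: (2)·3+(-1)·-1+(2)·-1+(1)·1 = 6
  [T]: (2)·-1+(-1)·1+(2)·1+(1)·-1 = -2
  [Θ]: (2)·-1+(-1)·1+(2)·1+(1)·1 = 0
  [M]: (2)·1+(-1)·1+(2)·1+(1)·1 = 4
⇒ L^6 T^-2 M^4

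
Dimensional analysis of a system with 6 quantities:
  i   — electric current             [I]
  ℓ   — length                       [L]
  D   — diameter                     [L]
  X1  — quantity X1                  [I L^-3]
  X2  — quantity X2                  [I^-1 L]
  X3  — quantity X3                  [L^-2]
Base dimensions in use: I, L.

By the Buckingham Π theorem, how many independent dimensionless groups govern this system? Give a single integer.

4

Write exponents as rows I,L / cols i,ℓ,D,X1,X2,X3:
  I: [ 1  0  0  1 -1  0]
  L: [ 0  1  1 -3  1 -2]
Echelon form has 2 nonzero rows (pivots: i,ℓ)
6 vars − rank 2 = 4 Π groups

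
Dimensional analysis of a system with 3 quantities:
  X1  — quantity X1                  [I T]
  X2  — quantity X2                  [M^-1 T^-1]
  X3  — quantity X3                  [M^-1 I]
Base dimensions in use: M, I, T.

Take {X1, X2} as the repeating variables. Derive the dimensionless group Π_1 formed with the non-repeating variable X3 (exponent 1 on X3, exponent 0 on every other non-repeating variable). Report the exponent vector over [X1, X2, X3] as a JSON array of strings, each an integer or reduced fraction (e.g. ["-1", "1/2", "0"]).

["-1", "-1", "1"]

Dimensional matrix (M×I×T by X1×X2×X3):
  M: [ 0 -1 -1]
  I: [ 1  0  1]
  T: [ 1 -1  0]
RREF → pivots at {X1,X2} ⇒ r = 2
Pivot set = {X1,X2}, free = {X3}
RREF:
  r0: [   1    0    1]
  r1: [   0    1    1]
  r2: [   0    0    0]
Fix exponent of X3 at 1; solve each RREF row for its pivot's exponent:
  r0: exp(X1) + (1)·1 = 0 ⇒ exp(X1) = -1
  r1: exp(X2) + (1)·1 = 0 ⇒ exp(X2) = -1
Π_1 = X1^-1 · X2^-1 · X3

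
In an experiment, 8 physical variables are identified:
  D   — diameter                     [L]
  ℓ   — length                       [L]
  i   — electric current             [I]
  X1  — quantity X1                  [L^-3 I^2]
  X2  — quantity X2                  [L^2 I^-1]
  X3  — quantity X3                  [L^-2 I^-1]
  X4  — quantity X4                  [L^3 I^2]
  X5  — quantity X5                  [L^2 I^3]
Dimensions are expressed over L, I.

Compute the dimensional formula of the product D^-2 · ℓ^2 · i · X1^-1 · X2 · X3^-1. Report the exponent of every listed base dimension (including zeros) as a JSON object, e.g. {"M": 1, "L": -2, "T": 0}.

{"L": 7, "I": -1}

Write exponents as rows L,I / cols D,ℓ,i,X1,X2,X3,X4,X5:
  L: [ 1  1  0 -3  2 -2  3  2]
  I: [ 0  0  1  2 -1 -1  2  3]
  [L]: (-2)·1+(2)·1+(1)·0+(-1)·-3+(1)·2+(-1)·-2 = 7
  [I]: (-2)·0+(2)·0+(1)·1+(-1)·2+(1)·-1+(-1)·-1 = -1
⇒ L^7 I^-1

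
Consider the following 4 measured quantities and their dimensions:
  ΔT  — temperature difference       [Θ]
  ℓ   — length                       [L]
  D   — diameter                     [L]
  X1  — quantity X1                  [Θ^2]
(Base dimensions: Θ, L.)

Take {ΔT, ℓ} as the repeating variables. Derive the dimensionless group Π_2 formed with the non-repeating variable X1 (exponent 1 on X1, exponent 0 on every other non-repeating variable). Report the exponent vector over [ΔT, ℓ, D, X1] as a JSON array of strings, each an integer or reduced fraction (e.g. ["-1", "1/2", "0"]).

["-2", "0", "0", "1"]

Write exponents as rows Θ,L / cols ΔT,ℓ,D,X1:
  Θ: [ 1  0  0  2]
  L: [ 0  1  1  0]
Echelon form has 2 nonzero rows (pivots: ΔT,ℓ)
Repeat: ΔT,ℓ; free: D,X1
RREF:
  r0: [   1    0    0    2]
  r1: [   0    1    1    0]
Fix exponent of X1 at 1, D at 0; solve each RREF row for its pivot's exponent:
  r0: exp(ΔT) + (2)·1 = 0 ⇒ exp(ΔT) = -2
  r1: exp(ℓ) + (0)·1 = 0 ⇒ exp(ℓ) = 0
Π_2 = ΔT^-2 · X1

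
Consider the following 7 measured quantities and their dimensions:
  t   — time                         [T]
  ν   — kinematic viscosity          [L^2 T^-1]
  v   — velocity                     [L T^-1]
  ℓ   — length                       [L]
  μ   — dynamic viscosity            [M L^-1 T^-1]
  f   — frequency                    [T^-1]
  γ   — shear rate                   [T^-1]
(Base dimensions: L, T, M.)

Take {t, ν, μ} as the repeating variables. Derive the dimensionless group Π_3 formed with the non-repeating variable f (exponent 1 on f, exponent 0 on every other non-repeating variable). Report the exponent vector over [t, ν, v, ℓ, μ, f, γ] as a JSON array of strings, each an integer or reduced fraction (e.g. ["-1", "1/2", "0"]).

["1", "0", "0", "0", "0", "1", "0"]

Exponent matrix [L,T,M] × [t,ν,v,ℓ,μ,f,γ]:
  L: [ 0  2  1  1 -1  0  0]
  T: [ 1 -1 -1  0 -1 -1 -1]
  M: [ 0  0  0  0  1  0  0]
Echelon form has 3 nonzero rows (pivots: t,ν,μ)
Repeat: t,ν,μ; free: v,ℓ,f,γ
RREF:
  r0: [   1    0 -1/2  1/2    0   -1   -1]
  r1: [   0    1  1/2  1/2    0    0    0]
  r2: [   0    0    0    0    1    0    0]
Fix exponent of f at 1, v at 0, ℓ at 0, γ at 0; solve each RREF row for its pivot's exponent:
  r0: exp(t) + (-1)·1 = 0 ⇒ exp(t) = 1
  r1: exp(ν) + (0)·1 = 0 ⇒ exp(ν) = 0
  r2: exp(μ) + (0)·1 = 0 ⇒ exp(μ) = 0
Π_3 = t · f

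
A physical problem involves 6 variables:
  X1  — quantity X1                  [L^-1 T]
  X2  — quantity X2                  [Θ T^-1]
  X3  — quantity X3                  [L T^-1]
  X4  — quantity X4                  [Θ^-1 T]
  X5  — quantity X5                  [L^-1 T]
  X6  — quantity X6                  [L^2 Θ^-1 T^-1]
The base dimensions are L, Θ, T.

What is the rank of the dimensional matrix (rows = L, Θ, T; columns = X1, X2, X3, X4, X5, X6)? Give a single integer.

2

Exponent matrix [L,Θ,T] × [X1,X2,X3,X4,X5,X6]:
  L: [-1  0  1  0 -1  2]
  Θ: [ 0  1  0 -1  0 -1]
  T: [ 1 -1 -1  1  1 -1]
Echelon form has 2 nonzero rows (pivots: X1,X2)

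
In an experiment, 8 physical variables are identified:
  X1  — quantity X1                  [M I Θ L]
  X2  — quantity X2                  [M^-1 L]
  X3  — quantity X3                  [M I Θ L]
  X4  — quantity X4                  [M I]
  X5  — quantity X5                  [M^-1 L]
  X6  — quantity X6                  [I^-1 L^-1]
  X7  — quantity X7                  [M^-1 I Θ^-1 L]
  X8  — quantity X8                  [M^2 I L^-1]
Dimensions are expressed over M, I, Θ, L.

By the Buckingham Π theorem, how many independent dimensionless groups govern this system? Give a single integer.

Dimensional matrix (M×I×Θ×L by X1×X2×X3×X4×X5×X6×X7×X8):
  M: [ 1 -1  1  1 -1  0 -1  2]
  I: [ 1  0  1  1  0 -1  1  1]
  Θ: [ 1  0  1  0  0  0 -1  0]
  L: [ 1  1  1  0  1 -1  1 -1]
Echelon form has 3 nonzero rows (pivots: X1,X2,X4)
n=8, r=3 ⇒ 5 dimensionless groups

5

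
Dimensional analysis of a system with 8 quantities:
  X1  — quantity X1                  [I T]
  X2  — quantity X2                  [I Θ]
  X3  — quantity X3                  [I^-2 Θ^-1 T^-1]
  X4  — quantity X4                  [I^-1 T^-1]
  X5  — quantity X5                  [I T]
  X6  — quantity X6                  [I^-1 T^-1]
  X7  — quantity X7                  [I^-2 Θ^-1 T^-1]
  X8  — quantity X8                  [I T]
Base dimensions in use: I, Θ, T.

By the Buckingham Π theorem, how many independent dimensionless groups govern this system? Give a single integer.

Write exponents as rows I,Θ,T / cols X1,X2,X3,X4,X5,X6,X7,X8:
  I: [ 1  1 -2 -1  1 -1 -2  1]
  Θ: [ 0  1 -1  0  0  0 -1  0]
  T: [ 1  0 -1 -1  1 -1 -1  1]
RREF → pivots at {X1,X2} ⇒ r = 2
Π count = n − r = 8 − 2 = 6

6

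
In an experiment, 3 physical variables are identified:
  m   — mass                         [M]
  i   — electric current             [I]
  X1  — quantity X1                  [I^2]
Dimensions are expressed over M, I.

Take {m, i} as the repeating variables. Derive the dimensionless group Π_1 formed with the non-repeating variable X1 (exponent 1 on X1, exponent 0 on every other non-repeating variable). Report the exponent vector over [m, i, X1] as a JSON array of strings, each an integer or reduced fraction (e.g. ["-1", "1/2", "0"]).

Write exponents as rows M,I / cols m,i,X1:
  M: [ 1  0  0]
  I: [ 0  1  2]
Row reduction gives pivot columns m,i; rank = 2
Pivot set = {m,i}, free = {X1}
RREF:
  r0: [   1    0    0]
  r1: [   0    1    2]
Fix exponent of X1 at 1; solve each RREF row for its pivot's exponent:
  r0: exp(m) + (0)·1 = 0 ⇒ exp(m) = 0
  r1: exp(i) + (2)·1 = 0 ⇒ exp(i) = -2
Π_1 = i^-2 · X1

["0", "-2", "1"]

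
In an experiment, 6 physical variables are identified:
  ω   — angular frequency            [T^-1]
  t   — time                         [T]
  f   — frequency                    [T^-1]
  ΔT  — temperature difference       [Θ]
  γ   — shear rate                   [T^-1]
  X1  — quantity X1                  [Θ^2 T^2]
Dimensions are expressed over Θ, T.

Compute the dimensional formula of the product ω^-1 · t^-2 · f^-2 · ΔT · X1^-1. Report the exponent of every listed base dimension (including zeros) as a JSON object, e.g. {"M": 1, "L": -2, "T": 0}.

Dimensional matrix (Θ×T by ω×t×f×ΔT×γ×X1):
  Θ: [ 0  0  0  1  0  2]
  T: [-1  1 -1  0 -1  2]
  [Θ]: (-1)·0+(-2)·0+(-2)·0+(1)·1+(-1)·2 = -1
  [T]: (-1)·-1+(-2)·1+(-2)·-1+(1)·0+(-1)·2 = -1
⇒ Θ^-1 T^-1

{"Θ": -1, "T": -1}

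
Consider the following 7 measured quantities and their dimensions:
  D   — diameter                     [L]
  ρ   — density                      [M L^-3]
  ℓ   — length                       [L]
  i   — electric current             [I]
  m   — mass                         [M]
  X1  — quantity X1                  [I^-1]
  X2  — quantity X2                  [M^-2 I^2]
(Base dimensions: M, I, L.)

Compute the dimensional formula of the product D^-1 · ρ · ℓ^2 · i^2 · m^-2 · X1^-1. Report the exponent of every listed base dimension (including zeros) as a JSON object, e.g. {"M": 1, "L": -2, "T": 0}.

{"M": -1, "I": 3, "L": -2}

Exponent matrix [M,I,L] × [D,ρ,ℓ,i,m,X1,X2]:
  M: [ 0  1  0  0  1  0 -2]
  I: [ 0  0  0  1  0 -1  2]
  L: [ 1 -3  1  0  0  0  0]
  [M]: (-1)·0+(1)·1+(2)·0+(2)·0+(-2)·1+(-1)·0 = -1
  [I]: (-1)·0+(1)·0+(2)·0+(2)·1+(-2)·0+(-1)·-1 = 3
  [L]: (-1)·1+(1)·-3+(2)·1+(2)·0+(-2)·0+(-1)·0 = -2
⇒ M^-1 I^3 L^-2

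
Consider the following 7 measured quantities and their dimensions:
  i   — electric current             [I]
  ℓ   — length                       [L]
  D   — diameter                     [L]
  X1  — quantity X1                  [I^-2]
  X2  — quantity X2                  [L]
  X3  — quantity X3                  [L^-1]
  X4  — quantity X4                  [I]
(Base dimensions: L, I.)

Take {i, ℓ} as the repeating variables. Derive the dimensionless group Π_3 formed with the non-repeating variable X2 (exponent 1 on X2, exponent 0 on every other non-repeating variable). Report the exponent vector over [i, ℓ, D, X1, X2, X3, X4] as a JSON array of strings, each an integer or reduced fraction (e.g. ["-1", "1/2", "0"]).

Exponent matrix [L,I] × [i,ℓ,D,X1,X2,X3,X4]:
  L: [ 0  1  1  0  1 -1  0]
  I: [ 1  0  0 -2  0  0  1]
Row reduction gives pivot columns i,ℓ; rank = 2
Repeat: i,ℓ; free: D,X1,X2,X3,X4
RREF:
  r0: [   1    0    0   -2    0    0    1]
  r1: [   0    1    1    0    1   -1    0]
Fix exponent of X2 at 1, D at 0, X1 at 0, X3 at 0, X4 at 0; solve each RREF row for its pivot's exponent:
  r0: exp(i) + (0)·1 = 0 ⇒ exp(i) = 0
  r1: exp(ℓ) + (1)·1 = 0 ⇒ exp(ℓ) = -1
Π_3 = ℓ^-1 · X2

["0", "-1", "0", "0", "1", "0", "0"]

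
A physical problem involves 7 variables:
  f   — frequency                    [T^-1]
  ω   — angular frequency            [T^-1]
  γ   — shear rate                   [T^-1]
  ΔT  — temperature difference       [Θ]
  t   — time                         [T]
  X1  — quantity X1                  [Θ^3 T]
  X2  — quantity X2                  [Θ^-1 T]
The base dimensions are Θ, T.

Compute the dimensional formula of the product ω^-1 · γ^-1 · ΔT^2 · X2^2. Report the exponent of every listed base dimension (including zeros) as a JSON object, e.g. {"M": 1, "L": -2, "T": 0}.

{"Θ": 0, "T": 4}

Write exponents as rows Θ,T / cols f,ω,γ,ΔT,t,X1,X2:
  Θ: [ 0  0  0  1  0  3 -1]
  T: [-1 -1 -1  0  1  1  1]
  [Θ]: (-1)·0+(-1)·0+(2)·1+(2)·-1 = 0
  [T]: (-1)·-1+(-1)·-1+(2)·0+(2)·1 = 4
⇒ T^4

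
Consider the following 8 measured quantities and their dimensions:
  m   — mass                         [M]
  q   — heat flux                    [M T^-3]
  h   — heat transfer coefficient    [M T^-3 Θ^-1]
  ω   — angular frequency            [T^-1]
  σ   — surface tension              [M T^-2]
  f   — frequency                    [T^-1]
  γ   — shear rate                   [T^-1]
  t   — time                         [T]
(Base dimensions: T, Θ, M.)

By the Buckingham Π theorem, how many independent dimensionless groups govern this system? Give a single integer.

5

Write exponents as rows T,Θ,M / cols m,q,h,ω,σ,f,γ,t:
  T: [ 0 -3 -3 -1 -2 -1 -1  1]
  Θ: [ 0  0 -1  0  0  0  0  0]
  M: [ 1  1  1  0  1  0  0  0]
RREF → pivots at {m,q,h} ⇒ r = 3
Π count = n − r = 8 − 3 = 5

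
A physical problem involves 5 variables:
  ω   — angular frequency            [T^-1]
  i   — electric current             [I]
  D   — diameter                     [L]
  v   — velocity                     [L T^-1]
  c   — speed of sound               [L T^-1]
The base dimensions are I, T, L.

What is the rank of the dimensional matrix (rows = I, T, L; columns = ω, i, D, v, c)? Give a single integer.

3

Write exponents as rows I,T,L / cols ω,i,D,v,c:
  I: [ 0  1  0  0  0]
  T: [-1  0  0 -1 -1]
  L: [ 0  0  1  1  1]
RREF → pivots at {ω,i,D} ⇒ r = 3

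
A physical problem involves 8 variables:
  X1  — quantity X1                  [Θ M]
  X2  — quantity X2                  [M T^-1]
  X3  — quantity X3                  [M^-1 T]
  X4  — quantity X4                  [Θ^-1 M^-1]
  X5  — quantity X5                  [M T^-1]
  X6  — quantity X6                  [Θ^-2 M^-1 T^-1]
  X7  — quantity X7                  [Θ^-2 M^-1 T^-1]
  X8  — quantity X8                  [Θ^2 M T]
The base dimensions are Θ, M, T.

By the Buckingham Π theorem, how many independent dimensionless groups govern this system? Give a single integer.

6

Write exponents as rows Θ,M,T / cols X1,X2,X3,X4,X5,X6,X7,X8:
  Θ: [ 1  0  0 -1  0 -2 -2  2]
  M: [ 1  1 -1 -1  1 -1 -1  1]
  T: [ 0 -1  1  0 -1 -1 -1  1]
Row reduction gives pivot columns X1,X2; rank = 2
8 vars − rank 2 = 6 Π groups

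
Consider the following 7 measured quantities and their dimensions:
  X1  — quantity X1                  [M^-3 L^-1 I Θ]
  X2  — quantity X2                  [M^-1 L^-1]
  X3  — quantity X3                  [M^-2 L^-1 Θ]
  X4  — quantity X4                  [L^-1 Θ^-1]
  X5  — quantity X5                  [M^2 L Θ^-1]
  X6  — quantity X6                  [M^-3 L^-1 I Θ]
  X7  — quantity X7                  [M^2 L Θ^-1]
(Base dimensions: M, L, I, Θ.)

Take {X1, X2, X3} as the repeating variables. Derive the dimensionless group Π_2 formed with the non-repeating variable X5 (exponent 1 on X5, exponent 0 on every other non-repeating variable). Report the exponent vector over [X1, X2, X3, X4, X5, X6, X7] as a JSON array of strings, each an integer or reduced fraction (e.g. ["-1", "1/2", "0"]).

["0", "0", "1", "0", "1", "0", "0"]

Dimensional matrix (M×L×I×Θ by X1×X2×X3×X4×X5×X6×X7):
  M: [-3 -1 -2  0  2 -3  2]
  L: [-1 -1 -1 -1  1 -1  1]
  I: [ 1  0  0  0  0  1  0]
  Θ: [ 1  0  1 -1 -1  1 -1]
RREF → pivots at {X1,X2,X3} ⇒ r = 3
Repeat: X1,X2,X3; free: X4,X5,X6,X7
RREF:
  r0: [   1    0    0    0    0    1    0]
  r1: [   0    1    0    2    0    0    0]
  r2: [   0    0    1   -1   -1    0   -1]
  r3: [   0    0    0    0    0    0    0]
Fix exponent of X5 at 1, X4 at 0, X6 at 0, X7 at 0; solve each RREF row for its pivot's exponent:
  r0: exp(X1) + (0)·1 = 0 ⇒ exp(X1) = 0
  r1: exp(X2) + (0)·1 = 0 ⇒ exp(X2) = 0
  r2: exp(X3) + (-1)·1 = 0 ⇒ exp(X3) = 1
Π_2 = X3 · X5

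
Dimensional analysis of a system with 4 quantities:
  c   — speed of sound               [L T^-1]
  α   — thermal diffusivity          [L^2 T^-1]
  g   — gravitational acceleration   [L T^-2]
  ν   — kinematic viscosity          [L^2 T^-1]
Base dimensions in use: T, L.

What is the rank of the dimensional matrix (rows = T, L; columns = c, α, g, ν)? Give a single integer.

2

Dimensional matrix (T×L by c×α×g×ν):
  T: [-1 -1 -2 -1]
  L: [ 1  2  1  2]
RREF → pivots at {c,α} ⇒ r = 2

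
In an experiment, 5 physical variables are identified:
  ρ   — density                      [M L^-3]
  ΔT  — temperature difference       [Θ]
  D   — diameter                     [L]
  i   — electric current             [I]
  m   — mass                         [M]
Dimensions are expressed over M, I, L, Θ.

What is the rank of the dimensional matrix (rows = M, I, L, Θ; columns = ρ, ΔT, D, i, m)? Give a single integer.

4

Write exponents as rows M,I,L,Θ / cols ρ,ΔT,D,i,m:
  M: [ 1  0  0  0  1]
  I: [ 0  0  0  1  0]
  L: [-3  0  1  0  0]
  Θ: [ 0  1  0  0  0]
Row reduction gives pivot columns ρ,ΔT,D,i; rank = 4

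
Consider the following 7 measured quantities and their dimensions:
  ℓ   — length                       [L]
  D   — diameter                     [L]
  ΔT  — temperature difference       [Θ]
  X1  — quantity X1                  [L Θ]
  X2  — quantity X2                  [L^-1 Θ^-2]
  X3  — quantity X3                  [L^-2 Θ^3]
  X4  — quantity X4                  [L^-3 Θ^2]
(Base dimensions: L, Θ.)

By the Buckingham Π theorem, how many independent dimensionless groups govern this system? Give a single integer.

5

Dimensional matrix (L×Θ by ℓ×D×ΔT×X1×X2×X3×X4):
  L: [ 1  1  0  1 -1 -2 -3]
  Θ: [ 0  0  1  1 -2  3  2]
RREF → pivots at {ℓ,ΔT} ⇒ r = 2
Π count = n − r = 7 − 2 = 5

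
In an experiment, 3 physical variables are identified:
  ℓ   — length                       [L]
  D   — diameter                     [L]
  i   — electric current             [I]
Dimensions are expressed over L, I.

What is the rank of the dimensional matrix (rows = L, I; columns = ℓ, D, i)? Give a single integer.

Exponent matrix [L,I] × [ℓ,D,i]:
  L: [ 1  1  0]
  I: [ 0  0  1]
Row reduction gives pivot columns ℓ,i; rank = 2

2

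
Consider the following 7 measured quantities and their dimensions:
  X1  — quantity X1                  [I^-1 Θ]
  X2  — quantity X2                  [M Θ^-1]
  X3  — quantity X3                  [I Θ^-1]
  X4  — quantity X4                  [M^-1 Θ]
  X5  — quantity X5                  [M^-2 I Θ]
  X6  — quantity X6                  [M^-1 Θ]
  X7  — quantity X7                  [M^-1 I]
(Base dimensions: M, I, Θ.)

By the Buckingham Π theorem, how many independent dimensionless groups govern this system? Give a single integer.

Exponent matrix [M,I,Θ] × [X1,X2,X3,X4,X5,X6,X7]:
  M: [ 0  1  0 -1 -2 -1 -1]
  I: [-1  0  1  0  1  0  1]
  Θ: [ 1 -1 -1  1  1  1  0]
Echelon form has 2 nonzero rows (pivots: X1,X2)
n=7, r=2 ⇒ 5 dimensionless groups

5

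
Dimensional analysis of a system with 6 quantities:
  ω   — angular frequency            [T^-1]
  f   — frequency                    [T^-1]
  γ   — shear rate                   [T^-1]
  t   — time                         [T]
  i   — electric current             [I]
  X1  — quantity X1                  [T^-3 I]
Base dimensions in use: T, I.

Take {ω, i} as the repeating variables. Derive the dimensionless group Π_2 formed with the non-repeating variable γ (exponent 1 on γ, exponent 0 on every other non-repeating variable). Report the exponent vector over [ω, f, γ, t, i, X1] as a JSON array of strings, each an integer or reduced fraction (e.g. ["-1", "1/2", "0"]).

["-1", "0", "1", "0", "0", "0"]

Write exponents as rows T,I / cols ω,f,γ,t,i,X1:
  T: [-1 -1 -1  1  0 -3]
  I: [ 0  0  0  0  1  1]
Echelon form has 2 nonzero rows (pivots: ω,i)
Pivot set = {ω,i}, free = {f,γ,t,X1}
RREF:
  r0: [   1    1    1   -1    0    3]
  r1: [   0    0    0    0    1    1]
Fix exponent of γ at 1, f at 0, t at 0, X1 at 0; solve each RREF row for its pivot's exponent:
  r0: exp(ω) + (1)·1 = 0 ⇒ exp(ω) = -1
  r1: exp(i) + (0)·1 = 0 ⇒ exp(i) = 0
Π_2 = ω^-1 · γ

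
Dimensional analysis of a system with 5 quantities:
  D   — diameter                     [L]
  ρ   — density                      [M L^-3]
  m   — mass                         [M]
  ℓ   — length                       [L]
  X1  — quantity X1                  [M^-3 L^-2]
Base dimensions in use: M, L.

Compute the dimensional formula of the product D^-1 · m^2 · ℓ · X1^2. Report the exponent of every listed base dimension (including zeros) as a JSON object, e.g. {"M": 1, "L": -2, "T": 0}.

{"M": -4, "L": -4}

Dimensional matrix (M×L by D×ρ×m×ℓ×X1):
  M: [ 0  1  1  0 -3]
  L: [ 1 -3  0  1 -2]
  [M]: (-1)·0+(2)·1+(1)·0+(2)·-3 = -4
  [L]: (-1)·1+(2)·0+(1)·1+(2)·-2 = -4
⇒ M^-4 L^-4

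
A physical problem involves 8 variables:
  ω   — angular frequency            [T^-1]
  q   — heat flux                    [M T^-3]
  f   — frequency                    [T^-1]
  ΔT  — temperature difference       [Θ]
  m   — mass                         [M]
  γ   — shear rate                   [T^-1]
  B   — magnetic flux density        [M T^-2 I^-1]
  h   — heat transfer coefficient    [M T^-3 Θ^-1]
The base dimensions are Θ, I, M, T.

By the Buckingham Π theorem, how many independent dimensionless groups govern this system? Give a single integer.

Exponent matrix [Θ,I,M,T] × [ω,q,f,ΔT,m,γ,B,h]:
  Θ: [ 0  0  0  1  0  0  0 -1]
  I: [ 0  0  0  0  0  0 -1  0]
  M: [ 0  1  0  0  1  0  1  1]
  T: [-1 -3 -1  0  0 -1 -2 -3]
Echelon form has 4 nonzero rows (pivots: ω,q,ΔT,B)
n=8, r=4 ⇒ 4 dimensionless groups

4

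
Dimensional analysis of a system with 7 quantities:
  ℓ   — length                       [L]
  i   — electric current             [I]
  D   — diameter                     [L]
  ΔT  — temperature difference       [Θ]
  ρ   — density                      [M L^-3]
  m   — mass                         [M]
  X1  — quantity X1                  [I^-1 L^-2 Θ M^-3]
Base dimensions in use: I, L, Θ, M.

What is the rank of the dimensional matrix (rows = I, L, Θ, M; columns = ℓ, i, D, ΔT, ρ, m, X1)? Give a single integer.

4

Dimensional matrix (I×L×Θ×M by ℓ×i×D×ΔT×ρ×m×X1):
  I: [ 0  1  0  0  0  0 -1]
  L: [ 1  0  1  0 -3  0 -2]
  Θ: [ 0  0  0  1  0  0  1]
  M: [ 0  0  0  0  1  1 -3]
Echelon form has 4 nonzero rows (pivots: ℓ,i,ΔT,ρ)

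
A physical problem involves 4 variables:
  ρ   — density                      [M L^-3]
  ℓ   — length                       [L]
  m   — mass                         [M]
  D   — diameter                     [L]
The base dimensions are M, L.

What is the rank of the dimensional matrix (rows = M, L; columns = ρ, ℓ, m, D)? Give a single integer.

2

Dimensional matrix (M×L by ρ×ℓ×m×D):
  M: [ 1  0  1  0]
  L: [-3  1  0  1]
Row reduction gives pivot columns ρ,ℓ; rank = 2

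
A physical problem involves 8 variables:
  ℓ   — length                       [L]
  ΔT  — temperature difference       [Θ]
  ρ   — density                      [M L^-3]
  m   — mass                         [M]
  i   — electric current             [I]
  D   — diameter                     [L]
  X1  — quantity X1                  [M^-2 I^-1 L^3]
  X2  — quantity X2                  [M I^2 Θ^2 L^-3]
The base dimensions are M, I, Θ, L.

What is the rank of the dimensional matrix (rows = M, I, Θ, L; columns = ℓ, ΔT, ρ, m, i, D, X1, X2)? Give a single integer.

4

Write exponents as rows M,I,Θ,L / cols ℓ,ΔT,ρ,m,i,D,X1,X2:
  M: [ 0  0  1  1  0  0 -2  1]
  I: [ 0  0  0  0  1  0 -1  2]
  Θ: [ 0  1  0  0  0  0  0  2]
  L: [ 1  0 -3  0  0  1  3 -3]
Row reduction gives pivot columns ℓ,ΔT,ρ,i; rank = 4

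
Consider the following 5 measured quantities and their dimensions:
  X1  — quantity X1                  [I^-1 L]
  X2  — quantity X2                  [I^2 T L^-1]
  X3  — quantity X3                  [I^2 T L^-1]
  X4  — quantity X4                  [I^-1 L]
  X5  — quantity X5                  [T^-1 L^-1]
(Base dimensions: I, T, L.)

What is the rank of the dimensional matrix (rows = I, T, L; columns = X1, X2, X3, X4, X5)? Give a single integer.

2

Dimensional matrix (I×T×L by X1×X2×X3×X4×X5):
  I: [-1  2  2 -1  0]
  T: [ 0  1  1  0 -1]
  L: [ 1 -1 -1  1 -1]
Row reduction gives pivot columns X1,X2; rank = 2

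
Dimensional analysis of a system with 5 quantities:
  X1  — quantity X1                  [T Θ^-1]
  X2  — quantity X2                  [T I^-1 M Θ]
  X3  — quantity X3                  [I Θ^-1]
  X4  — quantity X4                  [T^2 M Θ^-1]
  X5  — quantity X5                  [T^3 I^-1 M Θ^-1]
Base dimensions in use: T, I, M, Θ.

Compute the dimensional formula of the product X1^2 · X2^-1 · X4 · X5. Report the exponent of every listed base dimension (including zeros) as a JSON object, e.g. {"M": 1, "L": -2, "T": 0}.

Dimensional matrix (T×I×M×Θ by X1×X2×X3×X4×X5):
  T: [ 1  1  0  2  3]
  I: [ 0 -1  1  0 -1]
  M: [ 0  1  0  1  1]
  Θ: [-1  1 -1 -1 -1]
  [T]: (2)·1+(-1)·1+(1)·2+(1)·3 = 6
  [I]: (2)·0+(-1)·-1+(1)·0+(1)·-1 = 0
  [M]: (2)·0+(-1)·1+(1)·1+(1)·1 = 1
  [Θ]: (2)·-1+(-1)·1+(1)·-1+(1)·-1 = -5
⇒ T^6 M Θ^-5

{"T": 6, "I": 0, "M": 1, "Θ": -5}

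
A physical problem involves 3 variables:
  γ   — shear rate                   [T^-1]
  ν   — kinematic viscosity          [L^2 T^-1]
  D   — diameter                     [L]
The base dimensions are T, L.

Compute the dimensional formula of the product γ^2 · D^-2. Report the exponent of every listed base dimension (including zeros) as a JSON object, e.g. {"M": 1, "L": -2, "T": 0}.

Write exponents as rows T,L / cols γ,ν,D:
  T: [-1 -1  0]
  L: [ 0  2  1]
  [T]: (2)·-1+(-2)·0 = -2
  [L]: (2)·0+(-2)·1 = -2
⇒ T^-2 L^-2

{"T": -2, "L": -2}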